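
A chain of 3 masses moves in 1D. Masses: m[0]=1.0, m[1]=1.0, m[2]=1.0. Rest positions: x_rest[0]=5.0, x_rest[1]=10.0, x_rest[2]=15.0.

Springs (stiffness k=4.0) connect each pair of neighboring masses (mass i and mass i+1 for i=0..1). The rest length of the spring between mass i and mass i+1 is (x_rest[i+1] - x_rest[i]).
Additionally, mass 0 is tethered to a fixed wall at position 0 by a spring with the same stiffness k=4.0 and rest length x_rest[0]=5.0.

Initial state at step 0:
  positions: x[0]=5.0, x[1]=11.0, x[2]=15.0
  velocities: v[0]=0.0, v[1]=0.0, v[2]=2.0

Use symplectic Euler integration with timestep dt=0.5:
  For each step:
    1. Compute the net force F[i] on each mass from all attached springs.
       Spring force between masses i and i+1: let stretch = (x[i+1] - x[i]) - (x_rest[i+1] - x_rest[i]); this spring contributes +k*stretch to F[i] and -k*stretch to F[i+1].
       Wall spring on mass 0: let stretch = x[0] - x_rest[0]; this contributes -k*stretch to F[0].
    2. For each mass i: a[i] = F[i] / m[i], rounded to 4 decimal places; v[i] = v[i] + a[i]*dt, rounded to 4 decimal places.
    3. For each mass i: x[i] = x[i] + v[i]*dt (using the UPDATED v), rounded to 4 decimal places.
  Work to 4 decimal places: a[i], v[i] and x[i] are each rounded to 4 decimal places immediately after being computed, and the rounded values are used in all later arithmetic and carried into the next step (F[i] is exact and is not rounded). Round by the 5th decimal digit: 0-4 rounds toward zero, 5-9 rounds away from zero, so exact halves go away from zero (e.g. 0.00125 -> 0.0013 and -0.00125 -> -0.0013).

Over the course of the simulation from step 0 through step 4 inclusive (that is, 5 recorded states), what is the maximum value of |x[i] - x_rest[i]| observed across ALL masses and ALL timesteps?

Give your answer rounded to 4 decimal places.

Step 0: x=[5.0000 11.0000 15.0000] v=[0.0000 0.0000 2.0000]
Step 1: x=[6.0000 9.0000 17.0000] v=[2.0000 -4.0000 4.0000]
Step 2: x=[4.0000 12.0000 16.0000] v=[-4.0000 6.0000 -2.0000]
Step 3: x=[6.0000 11.0000 16.0000] v=[4.0000 -2.0000 0.0000]
Step 4: x=[7.0000 10.0000 16.0000] v=[2.0000 -2.0000 0.0000]
Max displacement = 2.0000

Answer: 2.0000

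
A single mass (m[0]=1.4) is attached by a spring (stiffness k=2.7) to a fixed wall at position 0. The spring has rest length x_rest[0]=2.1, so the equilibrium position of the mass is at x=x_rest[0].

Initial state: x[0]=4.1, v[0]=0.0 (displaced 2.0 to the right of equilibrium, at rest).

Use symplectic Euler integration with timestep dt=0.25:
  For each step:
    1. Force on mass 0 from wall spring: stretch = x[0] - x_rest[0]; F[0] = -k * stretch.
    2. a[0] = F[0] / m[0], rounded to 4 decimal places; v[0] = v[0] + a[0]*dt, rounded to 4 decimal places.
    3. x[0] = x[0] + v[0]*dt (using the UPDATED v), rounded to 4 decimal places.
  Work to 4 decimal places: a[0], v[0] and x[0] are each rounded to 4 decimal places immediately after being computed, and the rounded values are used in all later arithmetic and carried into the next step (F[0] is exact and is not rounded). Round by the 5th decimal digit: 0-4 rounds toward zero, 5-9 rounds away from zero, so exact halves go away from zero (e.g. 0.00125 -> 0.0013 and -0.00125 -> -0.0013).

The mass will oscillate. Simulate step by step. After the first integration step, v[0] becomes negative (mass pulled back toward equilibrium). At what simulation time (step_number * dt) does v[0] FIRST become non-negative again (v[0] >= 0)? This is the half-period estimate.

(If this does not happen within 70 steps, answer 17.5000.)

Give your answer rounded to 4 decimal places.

Step 0: x=[4.1000] v=[0.0000]
Step 1: x=[3.8589] v=[-0.9643]
Step 2: x=[3.4058] v=[-1.8124]
Step 3: x=[2.7953] v=[-2.4420]
Step 4: x=[2.1010] v=[-2.7772]
Step 5: x=[1.4066] v=[-2.7777]
Step 6: x=[0.7958] v=[-2.4434]
Step 7: x=[0.3422] v=[-1.8146]
Step 8: x=[0.1004] v=[-0.9671]
Step 9: x=[0.0997] v=[-0.0030]
Step 10: x=[0.3401] v=[0.9614]
First v>=0 after going negative at step 10, time=2.5000

Answer: 2.5000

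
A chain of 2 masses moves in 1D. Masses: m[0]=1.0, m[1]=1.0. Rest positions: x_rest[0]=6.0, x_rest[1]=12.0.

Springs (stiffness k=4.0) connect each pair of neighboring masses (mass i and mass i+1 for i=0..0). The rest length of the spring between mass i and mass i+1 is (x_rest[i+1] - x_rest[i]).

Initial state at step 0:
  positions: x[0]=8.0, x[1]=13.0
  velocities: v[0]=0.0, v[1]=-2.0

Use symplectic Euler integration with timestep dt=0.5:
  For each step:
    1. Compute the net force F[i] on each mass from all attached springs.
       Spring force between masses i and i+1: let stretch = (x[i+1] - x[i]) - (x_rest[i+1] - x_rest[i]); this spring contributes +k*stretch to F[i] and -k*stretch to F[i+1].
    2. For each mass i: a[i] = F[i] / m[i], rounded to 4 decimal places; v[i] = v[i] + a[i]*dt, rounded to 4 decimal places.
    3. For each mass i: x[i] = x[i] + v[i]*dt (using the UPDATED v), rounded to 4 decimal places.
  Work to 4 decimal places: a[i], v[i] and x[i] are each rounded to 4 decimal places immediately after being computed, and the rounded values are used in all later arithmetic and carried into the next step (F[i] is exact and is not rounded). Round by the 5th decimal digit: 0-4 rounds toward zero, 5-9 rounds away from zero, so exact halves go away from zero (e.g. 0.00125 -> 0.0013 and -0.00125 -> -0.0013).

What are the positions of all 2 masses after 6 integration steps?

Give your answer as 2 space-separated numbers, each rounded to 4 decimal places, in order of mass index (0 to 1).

Step 0: x=[8.0000 13.0000] v=[0.0000 -2.0000]
Step 1: x=[7.0000 13.0000] v=[-2.0000 0.0000]
Step 2: x=[6.0000 13.0000] v=[-2.0000 0.0000]
Step 3: x=[6.0000 12.0000] v=[0.0000 -2.0000]
Step 4: x=[6.0000 11.0000] v=[0.0000 -2.0000]
Step 5: x=[5.0000 11.0000] v=[-2.0000 0.0000]
Step 6: x=[4.0000 11.0000] v=[-2.0000 0.0000]

Answer: 4.0000 11.0000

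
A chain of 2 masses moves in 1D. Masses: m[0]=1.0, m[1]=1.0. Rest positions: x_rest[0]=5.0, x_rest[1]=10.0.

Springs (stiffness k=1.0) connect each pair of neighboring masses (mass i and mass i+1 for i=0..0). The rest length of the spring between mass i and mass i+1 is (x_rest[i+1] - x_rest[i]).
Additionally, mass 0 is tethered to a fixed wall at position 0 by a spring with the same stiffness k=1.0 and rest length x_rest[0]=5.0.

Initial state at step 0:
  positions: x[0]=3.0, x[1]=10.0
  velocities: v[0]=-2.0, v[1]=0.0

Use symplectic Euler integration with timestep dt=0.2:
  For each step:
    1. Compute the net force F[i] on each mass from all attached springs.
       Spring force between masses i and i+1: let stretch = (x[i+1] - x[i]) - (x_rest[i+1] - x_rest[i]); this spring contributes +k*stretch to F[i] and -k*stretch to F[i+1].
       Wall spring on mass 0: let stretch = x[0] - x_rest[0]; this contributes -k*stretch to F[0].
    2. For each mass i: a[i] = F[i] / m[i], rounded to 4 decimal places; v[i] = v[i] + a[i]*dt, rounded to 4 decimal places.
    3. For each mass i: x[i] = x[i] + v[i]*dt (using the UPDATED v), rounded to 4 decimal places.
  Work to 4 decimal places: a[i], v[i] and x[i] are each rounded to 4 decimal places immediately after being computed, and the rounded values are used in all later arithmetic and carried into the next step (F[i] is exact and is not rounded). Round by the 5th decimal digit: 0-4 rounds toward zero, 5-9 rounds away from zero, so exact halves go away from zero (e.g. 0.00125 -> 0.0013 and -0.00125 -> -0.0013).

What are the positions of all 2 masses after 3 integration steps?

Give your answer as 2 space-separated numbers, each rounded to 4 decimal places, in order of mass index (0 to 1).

Step 0: x=[3.0000 10.0000] v=[-2.0000 0.0000]
Step 1: x=[2.7600 9.9200] v=[-1.2000 -0.4000]
Step 2: x=[2.6960 9.7536] v=[-0.3200 -0.8320]
Step 3: x=[2.8065 9.5049] v=[0.5523 -1.2435]

Answer: 2.8065 9.5049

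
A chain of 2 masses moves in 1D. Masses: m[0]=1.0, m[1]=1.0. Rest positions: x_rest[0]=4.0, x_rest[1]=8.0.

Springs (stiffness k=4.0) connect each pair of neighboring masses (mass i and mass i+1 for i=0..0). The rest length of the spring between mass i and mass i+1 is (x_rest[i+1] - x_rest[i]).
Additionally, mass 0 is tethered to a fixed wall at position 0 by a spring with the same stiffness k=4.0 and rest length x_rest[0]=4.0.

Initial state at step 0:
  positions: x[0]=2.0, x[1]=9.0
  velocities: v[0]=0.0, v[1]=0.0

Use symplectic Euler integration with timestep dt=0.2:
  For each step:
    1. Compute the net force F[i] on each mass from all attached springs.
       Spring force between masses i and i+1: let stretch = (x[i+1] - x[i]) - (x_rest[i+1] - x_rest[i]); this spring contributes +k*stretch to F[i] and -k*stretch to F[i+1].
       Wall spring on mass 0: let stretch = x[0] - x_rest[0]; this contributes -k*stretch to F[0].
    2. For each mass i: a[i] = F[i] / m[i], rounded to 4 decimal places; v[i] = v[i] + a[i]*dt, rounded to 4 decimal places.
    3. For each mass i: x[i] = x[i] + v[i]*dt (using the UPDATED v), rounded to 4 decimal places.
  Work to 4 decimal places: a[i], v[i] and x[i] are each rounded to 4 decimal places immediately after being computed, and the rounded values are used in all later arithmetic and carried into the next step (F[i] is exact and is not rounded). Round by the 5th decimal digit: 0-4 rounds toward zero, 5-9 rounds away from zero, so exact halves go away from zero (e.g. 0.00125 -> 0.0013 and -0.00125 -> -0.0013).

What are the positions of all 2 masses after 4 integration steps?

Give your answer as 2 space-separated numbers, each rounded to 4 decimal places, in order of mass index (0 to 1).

Answer: 5.9245 6.7059

Derivation:
Step 0: x=[2.0000 9.0000] v=[0.0000 0.0000]
Step 1: x=[2.8000 8.5200] v=[4.0000 -2.4000]
Step 2: x=[4.0672 7.7648] v=[6.3360 -3.7760]
Step 3: x=[5.2753 7.0580] v=[6.0403 -3.5341]
Step 4: x=[5.9245 6.7059] v=[3.2462 -1.7603]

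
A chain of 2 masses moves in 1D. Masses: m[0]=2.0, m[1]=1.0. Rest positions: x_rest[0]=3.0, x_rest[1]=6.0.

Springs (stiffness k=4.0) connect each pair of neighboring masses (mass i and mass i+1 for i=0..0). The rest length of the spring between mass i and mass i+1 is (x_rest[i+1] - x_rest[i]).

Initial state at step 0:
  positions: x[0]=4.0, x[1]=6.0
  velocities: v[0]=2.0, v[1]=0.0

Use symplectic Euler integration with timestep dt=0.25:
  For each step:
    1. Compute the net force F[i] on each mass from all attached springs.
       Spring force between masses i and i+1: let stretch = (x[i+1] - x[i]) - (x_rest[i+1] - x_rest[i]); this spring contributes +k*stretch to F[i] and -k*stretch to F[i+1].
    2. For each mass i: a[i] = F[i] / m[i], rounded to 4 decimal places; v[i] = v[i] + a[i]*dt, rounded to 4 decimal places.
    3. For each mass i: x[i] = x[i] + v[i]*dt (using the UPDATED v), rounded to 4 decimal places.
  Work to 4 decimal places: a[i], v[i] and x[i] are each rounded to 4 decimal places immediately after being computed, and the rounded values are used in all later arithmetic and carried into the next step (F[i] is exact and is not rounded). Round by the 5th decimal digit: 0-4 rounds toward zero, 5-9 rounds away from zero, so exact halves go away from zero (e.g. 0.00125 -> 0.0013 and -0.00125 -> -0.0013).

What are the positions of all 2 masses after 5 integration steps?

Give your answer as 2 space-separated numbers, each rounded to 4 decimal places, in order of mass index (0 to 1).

Answer: 5.0056 8.9892

Derivation:
Step 0: x=[4.0000 6.0000] v=[2.0000 0.0000]
Step 1: x=[4.3750 6.2500] v=[1.5000 1.0000]
Step 2: x=[4.6094 6.7813] v=[0.9375 2.1250]
Step 3: x=[4.7403 7.5196] v=[0.5235 2.9531]
Step 4: x=[4.8436 8.3131] v=[0.4132 3.1738]
Step 5: x=[5.0056 8.9892] v=[0.6480 2.7043]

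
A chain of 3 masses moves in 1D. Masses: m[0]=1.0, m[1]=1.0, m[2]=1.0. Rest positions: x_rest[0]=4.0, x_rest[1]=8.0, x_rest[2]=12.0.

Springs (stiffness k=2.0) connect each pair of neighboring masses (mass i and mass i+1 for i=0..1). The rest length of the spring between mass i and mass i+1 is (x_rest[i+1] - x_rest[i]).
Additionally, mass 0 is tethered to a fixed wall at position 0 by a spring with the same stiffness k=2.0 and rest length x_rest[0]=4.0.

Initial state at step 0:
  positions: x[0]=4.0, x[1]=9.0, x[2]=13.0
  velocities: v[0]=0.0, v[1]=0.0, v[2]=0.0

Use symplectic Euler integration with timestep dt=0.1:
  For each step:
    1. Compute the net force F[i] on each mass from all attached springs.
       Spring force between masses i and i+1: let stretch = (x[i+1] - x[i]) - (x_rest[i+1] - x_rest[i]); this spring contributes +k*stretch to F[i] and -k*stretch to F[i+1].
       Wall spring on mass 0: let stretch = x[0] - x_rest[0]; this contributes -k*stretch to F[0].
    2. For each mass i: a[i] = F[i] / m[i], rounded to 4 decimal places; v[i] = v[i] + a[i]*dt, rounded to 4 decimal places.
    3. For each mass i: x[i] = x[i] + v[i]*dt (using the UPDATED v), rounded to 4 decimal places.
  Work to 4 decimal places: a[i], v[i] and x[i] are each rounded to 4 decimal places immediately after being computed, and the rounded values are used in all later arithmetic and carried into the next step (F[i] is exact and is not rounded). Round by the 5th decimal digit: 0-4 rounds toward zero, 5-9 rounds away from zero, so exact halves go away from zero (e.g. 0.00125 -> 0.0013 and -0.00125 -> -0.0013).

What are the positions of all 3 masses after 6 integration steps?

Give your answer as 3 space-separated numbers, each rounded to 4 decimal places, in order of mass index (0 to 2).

Step 0: x=[4.0000 9.0000 13.0000] v=[0.0000 0.0000 0.0000]
Step 1: x=[4.0200 8.9800 13.0000] v=[0.2000 -0.2000 0.0000]
Step 2: x=[4.0588 8.9412 12.9996] v=[0.3880 -0.3880 -0.0040]
Step 3: x=[4.1141 8.8859 12.9980] v=[0.5527 -0.5528 -0.0157]
Step 4: x=[4.1825 8.8174 12.9942] v=[0.6842 -0.6847 -0.0381]
Step 5: x=[4.2600 8.7398 12.9869] v=[0.7747 -0.7763 -0.0735]
Step 6: x=[4.3419 8.6575 12.9746] v=[0.8187 -0.8228 -0.1229]

Answer: 4.3419 8.6575 12.9746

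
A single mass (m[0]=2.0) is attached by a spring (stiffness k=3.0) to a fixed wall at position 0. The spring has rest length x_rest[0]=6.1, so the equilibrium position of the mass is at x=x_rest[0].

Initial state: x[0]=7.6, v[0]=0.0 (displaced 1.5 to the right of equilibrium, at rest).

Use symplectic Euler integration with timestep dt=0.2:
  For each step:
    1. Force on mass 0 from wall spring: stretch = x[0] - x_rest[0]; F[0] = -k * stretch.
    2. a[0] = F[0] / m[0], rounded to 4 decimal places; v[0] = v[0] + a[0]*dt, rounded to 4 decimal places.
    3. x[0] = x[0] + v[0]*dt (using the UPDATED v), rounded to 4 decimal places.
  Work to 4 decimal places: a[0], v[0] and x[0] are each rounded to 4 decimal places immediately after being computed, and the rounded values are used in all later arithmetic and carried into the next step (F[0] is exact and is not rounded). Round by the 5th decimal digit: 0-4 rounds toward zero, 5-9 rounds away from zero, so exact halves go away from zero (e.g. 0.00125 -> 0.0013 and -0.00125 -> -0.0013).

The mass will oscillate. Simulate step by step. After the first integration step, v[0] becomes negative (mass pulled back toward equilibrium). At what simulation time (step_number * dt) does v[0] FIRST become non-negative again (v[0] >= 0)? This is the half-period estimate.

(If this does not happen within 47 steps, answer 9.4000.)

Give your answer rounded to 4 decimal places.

Step 0: x=[7.6000] v=[0.0000]
Step 1: x=[7.5100] v=[-0.4500]
Step 2: x=[7.3354] v=[-0.8730]
Step 3: x=[7.0867] v=[-1.2436]
Step 4: x=[6.7788] v=[-1.5396]
Step 5: x=[6.4302] v=[-1.7432]
Step 6: x=[6.0617] v=[-1.8423]
Step 7: x=[5.6955] v=[-1.8308]
Step 8: x=[5.3536] v=[-1.7094]
Step 9: x=[5.0565] v=[-1.4855]
Step 10: x=[4.8220] v=[-1.1724]
Step 11: x=[4.6642] v=[-0.7890]
Step 12: x=[4.5925] v=[-0.3583]
Step 13: x=[4.6113] v=[0.0940]
First v>=0 after going negative at step 13, time=2.6000

Answer: 2.6000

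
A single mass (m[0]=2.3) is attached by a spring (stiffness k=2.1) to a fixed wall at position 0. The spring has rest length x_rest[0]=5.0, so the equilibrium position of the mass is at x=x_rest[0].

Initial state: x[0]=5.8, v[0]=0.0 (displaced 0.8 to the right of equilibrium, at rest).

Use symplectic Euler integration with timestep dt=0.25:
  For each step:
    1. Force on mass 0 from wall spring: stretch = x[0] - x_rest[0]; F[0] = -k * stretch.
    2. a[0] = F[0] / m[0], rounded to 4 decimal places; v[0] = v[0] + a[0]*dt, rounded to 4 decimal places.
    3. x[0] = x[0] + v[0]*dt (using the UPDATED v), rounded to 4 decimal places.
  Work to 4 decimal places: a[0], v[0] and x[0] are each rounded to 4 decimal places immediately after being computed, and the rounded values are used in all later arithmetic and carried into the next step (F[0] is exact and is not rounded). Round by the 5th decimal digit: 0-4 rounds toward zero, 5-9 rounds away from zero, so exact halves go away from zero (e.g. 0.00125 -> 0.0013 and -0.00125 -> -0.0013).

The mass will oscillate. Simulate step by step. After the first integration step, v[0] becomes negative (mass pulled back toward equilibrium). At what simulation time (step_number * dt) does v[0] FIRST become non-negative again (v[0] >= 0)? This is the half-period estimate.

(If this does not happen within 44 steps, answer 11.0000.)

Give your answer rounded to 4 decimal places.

Answer: 3.5000

Derivation:
Step 0: x=[5.8000] v=[0.0000]
Step 1: x=[5.7544] v=[-0.1826]
Step 2: x=[5.6657] v=[-0.3548]
Step 3: x=[5.5390] v=[-0.5068]
Step 4: x=[5.3816] v=[-0.6298]
Step 5: x=[5.2024] v=[-0.7169]
Step 6: x=[5.0116] v=[-0.7631]
Step 7: x=[4.8202] v=[-0.7658]
Step 8: x=[4.6390] v=[-0.7248]
Step 9: x=[4.4784] v=[-0.6424]
Step 10: x=[4.3476] v=[-0.5234]
Step 11: x=[4.2540] v=[-0.3745]
Step 12: x=[4.2030] v=[-0.2042]
Step 13: x=[4.1974] v=[-0.0223]
Step 14: x=[4.2376] v=[0.1609]
First v>=0 after going negative at step 14, time=3.5000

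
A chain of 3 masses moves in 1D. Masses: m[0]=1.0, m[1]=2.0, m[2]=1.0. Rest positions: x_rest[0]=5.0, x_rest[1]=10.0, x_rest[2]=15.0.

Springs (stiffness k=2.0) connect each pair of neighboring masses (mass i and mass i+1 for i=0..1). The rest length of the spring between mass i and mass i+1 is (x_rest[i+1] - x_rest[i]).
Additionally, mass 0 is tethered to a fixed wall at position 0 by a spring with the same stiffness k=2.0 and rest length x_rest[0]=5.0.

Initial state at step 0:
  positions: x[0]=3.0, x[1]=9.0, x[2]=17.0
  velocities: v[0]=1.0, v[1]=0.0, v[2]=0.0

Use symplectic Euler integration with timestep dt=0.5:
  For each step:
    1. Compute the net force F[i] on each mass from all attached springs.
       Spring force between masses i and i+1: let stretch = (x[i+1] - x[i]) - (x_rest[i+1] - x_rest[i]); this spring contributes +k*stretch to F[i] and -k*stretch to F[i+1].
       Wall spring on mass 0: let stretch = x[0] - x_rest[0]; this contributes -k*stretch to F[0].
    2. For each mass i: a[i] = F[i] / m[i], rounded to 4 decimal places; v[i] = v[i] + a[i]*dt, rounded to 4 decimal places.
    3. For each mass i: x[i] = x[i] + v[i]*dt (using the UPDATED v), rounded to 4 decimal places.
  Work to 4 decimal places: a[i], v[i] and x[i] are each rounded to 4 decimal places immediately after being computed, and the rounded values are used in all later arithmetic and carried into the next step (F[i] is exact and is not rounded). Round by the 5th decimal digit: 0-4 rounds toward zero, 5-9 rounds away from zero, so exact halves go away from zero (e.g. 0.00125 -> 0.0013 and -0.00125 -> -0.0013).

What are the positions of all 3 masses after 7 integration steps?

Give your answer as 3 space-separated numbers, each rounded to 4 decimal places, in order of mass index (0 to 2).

Answer: 4.0938 9.0215 18.1895

Derivation:
Step 0: x=[3.0000 9.0000 17.0000] v=[1.0000 0.0000 0.0000]
Step 1: x=[5.0000 9.5000 15.5000] v=[4.0000 1.0000 -3.0000]
Step 2: x=[6.7500 10.3750 13.5000] v=[3.5000 1.7500 -4.0000]
Step 3: x=[6.9375 11.1250 12.4375] v=[0.3750 1.5000 -2.1250]
Step 4: x=[5.7500 11.1563 13.2188] v=[-2.3750 0.0625 1.5625]
Step 5: x=[4.3907 10.3516 15.4688] v=[-2.7187 -1.6094 4.5000]
Step 6: x=[3.8165 9.3360 17.6602] v=[-1.1485 -2.0313 4.3828]
Step 7: x=[4.0938 9.0215 18.1895] v=[0.5545 -0.6290 1.0586]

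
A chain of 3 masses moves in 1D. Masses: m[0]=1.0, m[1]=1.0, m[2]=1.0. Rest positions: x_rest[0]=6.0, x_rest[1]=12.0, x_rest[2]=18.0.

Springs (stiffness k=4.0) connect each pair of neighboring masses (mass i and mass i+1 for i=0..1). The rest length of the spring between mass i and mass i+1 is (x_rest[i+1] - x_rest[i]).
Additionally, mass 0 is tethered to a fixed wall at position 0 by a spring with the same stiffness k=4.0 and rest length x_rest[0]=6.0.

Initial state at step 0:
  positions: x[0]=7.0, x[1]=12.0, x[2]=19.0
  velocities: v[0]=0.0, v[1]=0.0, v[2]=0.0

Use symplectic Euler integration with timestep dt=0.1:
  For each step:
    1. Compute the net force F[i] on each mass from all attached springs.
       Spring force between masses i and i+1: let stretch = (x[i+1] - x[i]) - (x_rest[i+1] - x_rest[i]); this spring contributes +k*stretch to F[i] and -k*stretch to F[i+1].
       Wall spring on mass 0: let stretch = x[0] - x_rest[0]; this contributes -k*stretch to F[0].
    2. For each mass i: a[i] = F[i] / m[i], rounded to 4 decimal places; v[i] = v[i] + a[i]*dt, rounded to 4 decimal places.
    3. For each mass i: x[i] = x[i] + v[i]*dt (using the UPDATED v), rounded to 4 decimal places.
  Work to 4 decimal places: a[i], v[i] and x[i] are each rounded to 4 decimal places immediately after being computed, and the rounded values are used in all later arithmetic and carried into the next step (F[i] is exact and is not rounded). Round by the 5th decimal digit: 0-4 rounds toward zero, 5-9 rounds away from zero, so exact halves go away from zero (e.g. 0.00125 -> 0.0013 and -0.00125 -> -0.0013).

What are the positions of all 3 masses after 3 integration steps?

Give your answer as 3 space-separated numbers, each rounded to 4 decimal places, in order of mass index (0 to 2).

Step 0: x=[7.0000 12.0000 19.0000] v=[0.0000 0.0000 0.0000]
Step 1: x=[6.9200 12.0800 18.9600] v=[-0.8000 0.8000 -0.4000]
Step 2: x=[6.7696 12.2288 18.8848] v=[-1.5040 1.4880 -0.7520]
Step 3: x=[6.5668 12.4255 18.7834] v=[-2.0282 1.9667 -1.0144]

Answer: 6.5668 12.4255 18.7834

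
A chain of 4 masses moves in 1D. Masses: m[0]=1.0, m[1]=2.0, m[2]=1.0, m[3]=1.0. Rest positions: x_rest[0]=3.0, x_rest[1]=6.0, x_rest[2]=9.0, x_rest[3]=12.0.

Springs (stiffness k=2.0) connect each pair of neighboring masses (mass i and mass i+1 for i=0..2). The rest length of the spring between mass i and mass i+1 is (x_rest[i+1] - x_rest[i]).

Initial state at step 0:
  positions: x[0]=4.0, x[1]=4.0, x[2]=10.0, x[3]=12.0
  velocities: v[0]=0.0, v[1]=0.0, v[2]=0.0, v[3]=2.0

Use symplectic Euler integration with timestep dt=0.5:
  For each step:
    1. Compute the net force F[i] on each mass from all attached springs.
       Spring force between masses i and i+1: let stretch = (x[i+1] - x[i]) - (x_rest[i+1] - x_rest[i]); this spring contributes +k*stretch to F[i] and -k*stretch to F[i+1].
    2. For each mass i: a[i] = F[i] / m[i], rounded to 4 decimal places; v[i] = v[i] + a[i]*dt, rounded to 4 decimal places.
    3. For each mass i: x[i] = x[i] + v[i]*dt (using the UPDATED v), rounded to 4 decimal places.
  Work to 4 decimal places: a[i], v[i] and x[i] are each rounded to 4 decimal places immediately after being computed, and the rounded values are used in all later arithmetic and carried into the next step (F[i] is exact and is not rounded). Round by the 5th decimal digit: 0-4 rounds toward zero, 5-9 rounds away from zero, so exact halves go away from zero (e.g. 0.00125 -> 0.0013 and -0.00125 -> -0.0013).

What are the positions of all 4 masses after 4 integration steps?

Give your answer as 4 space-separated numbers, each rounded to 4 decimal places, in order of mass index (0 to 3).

Answer: 2.3750 6.2188 11.9688 11.2188

Derivation:
Step 0: x=[4.0000 4.0000 10.0000 12.0000] v=[0.0000 0.0000 0.0000 2.0000]
Step 1: x=[2.5000 5.5000 8.0000 13.5000] v=[-3.0000 3.0000 -4.0000 3.0000]
Step 2: x=[1.0000 6.8750 7.5000 13.7500] v=[-3.0000 2.7500 -1.0000 0.5000]
Step 3: x=[0.9375 6.9375 9.8125 12.3750] v=[-0.1250 0.1250 4.6250 -2.7500]
Step 4: x=[2.3750 6.2188 11.9688 11.2188] v=[2.8750 -1.4375 4.3125 -2.3125]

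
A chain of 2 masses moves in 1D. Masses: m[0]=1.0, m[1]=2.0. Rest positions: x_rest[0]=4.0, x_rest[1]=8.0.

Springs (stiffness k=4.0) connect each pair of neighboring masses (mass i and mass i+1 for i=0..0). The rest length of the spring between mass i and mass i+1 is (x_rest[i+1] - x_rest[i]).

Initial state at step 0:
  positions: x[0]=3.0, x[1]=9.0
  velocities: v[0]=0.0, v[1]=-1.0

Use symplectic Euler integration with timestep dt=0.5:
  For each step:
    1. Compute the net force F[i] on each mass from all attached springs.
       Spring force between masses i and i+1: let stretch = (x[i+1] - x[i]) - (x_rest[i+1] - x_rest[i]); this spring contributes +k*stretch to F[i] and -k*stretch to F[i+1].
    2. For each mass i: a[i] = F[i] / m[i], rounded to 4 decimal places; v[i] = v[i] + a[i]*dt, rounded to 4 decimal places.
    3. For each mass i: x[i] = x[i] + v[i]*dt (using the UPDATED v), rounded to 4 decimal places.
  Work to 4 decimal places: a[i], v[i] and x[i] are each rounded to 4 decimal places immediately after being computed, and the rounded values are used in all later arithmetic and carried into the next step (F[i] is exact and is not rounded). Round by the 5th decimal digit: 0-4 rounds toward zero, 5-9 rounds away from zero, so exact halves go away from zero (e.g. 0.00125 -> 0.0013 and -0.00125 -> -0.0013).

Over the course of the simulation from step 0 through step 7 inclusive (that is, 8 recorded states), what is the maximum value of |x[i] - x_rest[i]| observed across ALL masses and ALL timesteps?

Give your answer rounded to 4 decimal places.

Answer: 2.8750

Derivation:
Step 0: x=[3.0000 9.0000] v=[0.0000 -1.0000]
Step 1: x=[5.0000 7.5000] v=[4.0000 -3.0000]
Step 2: x=[5.5000 6.7500] v=[1.0000 -1.5000]
Step 3: x=[3.2500 7.3750] v=[-4.5000 1.2500]
Step 4: x=[1.1250 7.9375] v=[-4.2500 1.1250]
Step 5: x=[1.8125 7.0938] v=[1.3750 -1.6875]
Step 6: x=[3.7813 5.6094] v=[3.9376 -2.9688]
Step 7: x=[3.5782 5.2110] v=[-0.4062 -0.7969]
Max displacement = 2.8750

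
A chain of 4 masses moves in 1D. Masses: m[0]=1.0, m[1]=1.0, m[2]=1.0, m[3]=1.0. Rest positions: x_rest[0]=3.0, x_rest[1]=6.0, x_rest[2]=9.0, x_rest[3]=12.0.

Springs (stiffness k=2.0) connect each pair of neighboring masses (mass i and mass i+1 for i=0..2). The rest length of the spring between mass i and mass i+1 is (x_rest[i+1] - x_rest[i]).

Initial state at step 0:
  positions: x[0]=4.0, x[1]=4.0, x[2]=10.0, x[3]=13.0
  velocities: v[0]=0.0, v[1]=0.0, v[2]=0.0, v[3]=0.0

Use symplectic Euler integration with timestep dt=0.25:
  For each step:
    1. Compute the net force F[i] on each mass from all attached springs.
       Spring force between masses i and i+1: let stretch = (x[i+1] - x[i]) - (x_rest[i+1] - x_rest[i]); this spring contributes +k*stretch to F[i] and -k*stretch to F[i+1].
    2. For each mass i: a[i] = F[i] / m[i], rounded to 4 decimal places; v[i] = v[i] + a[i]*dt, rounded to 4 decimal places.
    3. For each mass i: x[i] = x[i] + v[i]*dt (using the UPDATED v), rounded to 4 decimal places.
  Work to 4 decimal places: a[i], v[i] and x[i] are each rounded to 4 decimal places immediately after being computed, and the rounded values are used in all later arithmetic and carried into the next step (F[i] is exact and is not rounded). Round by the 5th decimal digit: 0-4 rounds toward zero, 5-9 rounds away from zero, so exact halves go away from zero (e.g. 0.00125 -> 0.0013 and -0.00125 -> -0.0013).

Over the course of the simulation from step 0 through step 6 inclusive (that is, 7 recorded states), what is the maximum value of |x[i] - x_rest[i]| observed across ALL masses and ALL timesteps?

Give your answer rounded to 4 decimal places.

Answer: 2.1337

Derivation:
Step 0: x=[4.0000 4.0000 10.0000 13.0000] v=[0.0000 0.0000 0.0000 0.0000]
Step 1: x=[3.6250 4.7500 9.6250 13.0000] v=[-1.5000 3.0000 -1.5000 0.0000]
Step 2: x=[3.0156 5.9688 9.0625 12.9531] v=[-2.4375 4.8750 -2.2500 -0.1875]
Step 3: x=[2.4004 7.2051 8.5996 12.7949] v=[-2.4609 4.9453 -1.8516 -0.6328]
Step 4: x=[2.0108 8.0152 8.4868 12.4873] v=[-1.5586 3.2402 -0.4512 -1.2305]
Step 5: x=[1.9967 8.1337 8.8151 12.0546] v=[-0.0564 0.4738 1.3133 -1.7308]
Step 6: x=[2.3747 7.5702 9.4632 11.5920] v=[1.5121 -2.2540 2.5924 -1.8506]
Max displacement = 2.1337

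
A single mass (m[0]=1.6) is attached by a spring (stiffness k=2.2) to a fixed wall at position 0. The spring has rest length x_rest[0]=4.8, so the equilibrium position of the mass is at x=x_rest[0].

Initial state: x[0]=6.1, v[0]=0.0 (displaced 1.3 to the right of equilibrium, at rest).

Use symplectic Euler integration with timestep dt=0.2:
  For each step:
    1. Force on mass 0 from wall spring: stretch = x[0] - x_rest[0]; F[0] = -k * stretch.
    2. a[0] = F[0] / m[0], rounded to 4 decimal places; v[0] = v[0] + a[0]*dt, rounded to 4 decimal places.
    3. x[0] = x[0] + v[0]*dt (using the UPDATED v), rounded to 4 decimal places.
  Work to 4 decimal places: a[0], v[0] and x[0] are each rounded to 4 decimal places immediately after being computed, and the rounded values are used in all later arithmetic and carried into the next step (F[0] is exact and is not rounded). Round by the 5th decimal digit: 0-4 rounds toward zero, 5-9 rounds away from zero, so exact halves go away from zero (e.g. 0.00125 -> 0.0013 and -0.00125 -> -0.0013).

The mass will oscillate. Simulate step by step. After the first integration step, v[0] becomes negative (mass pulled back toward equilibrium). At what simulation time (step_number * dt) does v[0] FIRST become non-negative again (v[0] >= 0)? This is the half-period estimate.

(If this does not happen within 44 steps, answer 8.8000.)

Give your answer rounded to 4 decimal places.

Answer: 2.8000

Derivation:
Step 0: x=[6.1000] v=[0.0000]
Step 1: x=[6.0285] v=[-0.3575]
Step 2: x=[5.8894] v=[-0.6953]
Step 3: x=[5.6904] v=[-0.9949]
Step 4: x=[5.4424] v=[-1.2398]
Step 5: x=[5.1591] v=[-1.4165]
Step 6: x=[4.8560] v=[-1.5153]
Step 7: x=[4.5499] v=[-1.5307]
Step 8: x=[4.2575] v=[-1.4619]
Step 9: x=[3.9950] v=[-1.3127]
Step 10: x=[3.7767] v=[-1.0913]
Step 11: x=[3.6147] v=[-0.8099]
Step 12: x=[3.5179] v=[-0.4839]
Step 13: x=[3.4916] v=[-0.1313]
Step 14: x=[3.5373] v=[0.2285]
First v>=0 after going negative at step 14, time=2.8000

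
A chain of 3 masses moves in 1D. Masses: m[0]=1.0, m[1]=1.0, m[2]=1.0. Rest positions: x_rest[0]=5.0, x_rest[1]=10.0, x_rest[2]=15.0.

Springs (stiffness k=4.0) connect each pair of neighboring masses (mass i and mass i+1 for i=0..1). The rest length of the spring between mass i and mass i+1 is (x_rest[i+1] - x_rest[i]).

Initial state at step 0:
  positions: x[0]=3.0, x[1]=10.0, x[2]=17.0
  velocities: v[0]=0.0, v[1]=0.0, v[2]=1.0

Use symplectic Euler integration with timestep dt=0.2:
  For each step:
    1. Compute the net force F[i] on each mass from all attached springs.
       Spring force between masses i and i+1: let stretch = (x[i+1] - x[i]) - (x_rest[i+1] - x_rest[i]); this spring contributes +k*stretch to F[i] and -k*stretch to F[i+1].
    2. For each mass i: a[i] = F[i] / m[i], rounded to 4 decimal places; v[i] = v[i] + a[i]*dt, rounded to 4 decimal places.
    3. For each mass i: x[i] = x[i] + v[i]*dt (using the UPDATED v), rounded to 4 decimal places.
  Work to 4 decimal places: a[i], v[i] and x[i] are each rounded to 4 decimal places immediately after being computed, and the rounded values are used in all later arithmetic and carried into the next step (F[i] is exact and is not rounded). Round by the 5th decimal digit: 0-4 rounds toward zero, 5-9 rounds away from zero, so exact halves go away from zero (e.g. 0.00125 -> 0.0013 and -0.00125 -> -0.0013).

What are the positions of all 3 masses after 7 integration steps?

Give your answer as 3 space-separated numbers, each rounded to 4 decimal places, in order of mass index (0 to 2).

Answer: 7.3623 10.5663 13.4714

Derivation:
Step 0: x=[3.0000 10.0000 17.0000] v=[0.0000 0.0000 1.0000]
Step 1: x=[3.3200 10.0000 16.8800] v=[1.6000 0.0000 -0.6000]
Step 2: x=[3.9088 10.0320 16.4592] v=[2.9440 0.1600 -2.1040]
Step 3: x=[4.6773 10.1126 15.8100] v=[3.8426 0.4032 -3.2458]
Step 4: x=[5.5155 10.2352 15.0493] v=[4.1908 0.6129 -3.8037]
Step 5: x=[6.3088 10.3729 14.3183] v=[3.9666 0.6884 -3.6550]
Step 6: x=[6.9524 10.4916 13.7560] v=[3.2179 0.5934 -2.8113]
Step 7: x=[7.3623 10.5663 13.4714] v=[2.0493 0.3736 -1.4228]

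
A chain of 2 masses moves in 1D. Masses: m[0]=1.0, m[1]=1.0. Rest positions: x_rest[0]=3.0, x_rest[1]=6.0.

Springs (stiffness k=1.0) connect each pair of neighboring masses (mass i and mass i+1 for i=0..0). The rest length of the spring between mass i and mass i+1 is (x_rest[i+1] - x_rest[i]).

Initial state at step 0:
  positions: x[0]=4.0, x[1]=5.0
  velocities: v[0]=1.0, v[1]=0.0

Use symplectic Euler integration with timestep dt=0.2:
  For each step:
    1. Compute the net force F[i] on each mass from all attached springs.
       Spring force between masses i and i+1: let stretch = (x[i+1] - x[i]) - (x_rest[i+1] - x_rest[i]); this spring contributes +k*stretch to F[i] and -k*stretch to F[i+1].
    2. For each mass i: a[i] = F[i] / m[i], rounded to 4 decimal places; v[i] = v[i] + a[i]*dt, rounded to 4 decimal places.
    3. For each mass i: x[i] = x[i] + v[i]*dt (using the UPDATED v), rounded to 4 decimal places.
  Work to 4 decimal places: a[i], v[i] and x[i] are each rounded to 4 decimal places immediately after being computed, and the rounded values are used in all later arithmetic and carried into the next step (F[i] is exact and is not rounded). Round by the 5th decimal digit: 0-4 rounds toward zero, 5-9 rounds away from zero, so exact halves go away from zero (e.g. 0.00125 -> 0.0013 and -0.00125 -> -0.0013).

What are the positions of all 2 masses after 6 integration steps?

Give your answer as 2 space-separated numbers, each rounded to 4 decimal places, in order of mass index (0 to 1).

Step 0: x=[4.0000 5.0000] v=[1.0000 0.0000]
Step 1: x=[4.1200 5.0800] v=[0.6000 0.4000]
Step 2: x=[4.1584 5.2416] v=[0.1920 0.8080]
Step 3: x=[4.1201 5.4799] v=[-0.1914 1.1914]
Step 4: x=[4.0162 5.7838] v=[-0.5194 1.5194]
Step 5: x=[3.8630 6.1370] v=[-0.7659 1.7659]
Step 6: x=[3.6808 6.5192] v=[-0.9111 1.9111]

Answer: 3.6808 6.5192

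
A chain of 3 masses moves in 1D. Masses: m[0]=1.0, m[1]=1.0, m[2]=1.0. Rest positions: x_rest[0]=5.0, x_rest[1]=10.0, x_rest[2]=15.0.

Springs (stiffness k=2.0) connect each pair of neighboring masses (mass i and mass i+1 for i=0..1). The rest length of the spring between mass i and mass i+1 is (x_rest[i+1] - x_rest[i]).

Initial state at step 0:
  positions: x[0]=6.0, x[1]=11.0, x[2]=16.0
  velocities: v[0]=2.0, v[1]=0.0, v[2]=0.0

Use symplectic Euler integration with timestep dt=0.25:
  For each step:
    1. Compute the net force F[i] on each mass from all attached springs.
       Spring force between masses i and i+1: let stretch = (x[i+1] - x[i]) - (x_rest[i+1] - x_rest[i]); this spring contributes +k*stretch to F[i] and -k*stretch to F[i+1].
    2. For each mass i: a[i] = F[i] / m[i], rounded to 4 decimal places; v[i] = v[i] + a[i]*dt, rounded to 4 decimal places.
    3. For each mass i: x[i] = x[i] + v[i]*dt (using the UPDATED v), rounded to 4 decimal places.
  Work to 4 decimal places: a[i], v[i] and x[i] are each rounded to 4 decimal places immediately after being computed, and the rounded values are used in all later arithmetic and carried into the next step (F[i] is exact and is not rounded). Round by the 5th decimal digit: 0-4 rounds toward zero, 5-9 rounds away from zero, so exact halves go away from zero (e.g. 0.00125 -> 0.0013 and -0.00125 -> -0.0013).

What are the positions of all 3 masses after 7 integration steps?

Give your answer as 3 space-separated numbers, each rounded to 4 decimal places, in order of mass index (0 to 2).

Step 0: x=[6.0000 11.0000 16.0000] v=[2.0000 0.0000 0.0000]
Step 1: x=[6.5000 11.0000 16.0000] v=[2.0000 0.0000 0.0000]
Step 2: x=[6.9375 11.0625 16.0000] v=[1.7500 0.2500 0.0000]
Step 3: x=[7.2656 11.2266 16.0078] v=[1.3125 0.6563 0.0313]
Step 4: x=[7.4639 11.4932 16.0430] v=[0.7930 1.0664 0.1407]
Step 5: x=[7.5408 11.8249 16.1345] v=[0.3077 1.3267 0.3658]
Step 6: x=[7.5282 12.1598 16.3123] v=[-0.0503 1.3395 0.7110]
Step 7: x=[7.4696 12.4348 16.5960] v=[-0.2345 1.1000 1.1348]

Answer: 7.4696 12.4348 16.5960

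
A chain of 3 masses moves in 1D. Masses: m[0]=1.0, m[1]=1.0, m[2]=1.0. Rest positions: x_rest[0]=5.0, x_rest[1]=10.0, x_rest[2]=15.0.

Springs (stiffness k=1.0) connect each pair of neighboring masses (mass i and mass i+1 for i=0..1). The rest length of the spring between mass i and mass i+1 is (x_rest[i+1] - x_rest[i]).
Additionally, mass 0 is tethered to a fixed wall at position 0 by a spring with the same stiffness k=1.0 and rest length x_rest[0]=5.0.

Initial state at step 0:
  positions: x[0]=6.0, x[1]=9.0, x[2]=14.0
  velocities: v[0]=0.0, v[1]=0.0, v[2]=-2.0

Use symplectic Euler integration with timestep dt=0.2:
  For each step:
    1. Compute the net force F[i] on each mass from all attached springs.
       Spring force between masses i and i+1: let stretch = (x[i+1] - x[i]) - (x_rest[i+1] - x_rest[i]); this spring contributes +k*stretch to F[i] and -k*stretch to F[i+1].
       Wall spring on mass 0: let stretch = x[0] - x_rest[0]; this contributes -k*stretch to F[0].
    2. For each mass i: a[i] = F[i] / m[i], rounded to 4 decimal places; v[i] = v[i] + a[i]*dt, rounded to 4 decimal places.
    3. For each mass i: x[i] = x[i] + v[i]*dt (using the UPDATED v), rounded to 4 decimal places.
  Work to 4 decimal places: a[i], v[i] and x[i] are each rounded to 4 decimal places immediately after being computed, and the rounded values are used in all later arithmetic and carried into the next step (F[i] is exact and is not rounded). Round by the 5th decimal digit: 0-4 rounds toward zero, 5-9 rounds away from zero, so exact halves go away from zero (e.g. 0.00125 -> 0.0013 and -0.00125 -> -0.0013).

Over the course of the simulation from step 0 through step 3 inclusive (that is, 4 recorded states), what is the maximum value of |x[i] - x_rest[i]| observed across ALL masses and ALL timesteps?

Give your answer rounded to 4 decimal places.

Answer: 2.1219

Derivation:
Step 0: x=[6.0000 9.0000 14.0000] v=[0.0000 0.0000 -2.0000]
Step 1: x=[5.8800 9.0800 13.6000] v=[-0.6000 0.4000 -2.0000]
Step 2: x=[5.6528 9.2128 13.2192] v=[-1.1360 0.6640 -1.9040]
Step 3: x=[5.3419 9.3635 12.8781] v=[-1.5546 0.7533 -1.7053]
Max displacement = 2.1219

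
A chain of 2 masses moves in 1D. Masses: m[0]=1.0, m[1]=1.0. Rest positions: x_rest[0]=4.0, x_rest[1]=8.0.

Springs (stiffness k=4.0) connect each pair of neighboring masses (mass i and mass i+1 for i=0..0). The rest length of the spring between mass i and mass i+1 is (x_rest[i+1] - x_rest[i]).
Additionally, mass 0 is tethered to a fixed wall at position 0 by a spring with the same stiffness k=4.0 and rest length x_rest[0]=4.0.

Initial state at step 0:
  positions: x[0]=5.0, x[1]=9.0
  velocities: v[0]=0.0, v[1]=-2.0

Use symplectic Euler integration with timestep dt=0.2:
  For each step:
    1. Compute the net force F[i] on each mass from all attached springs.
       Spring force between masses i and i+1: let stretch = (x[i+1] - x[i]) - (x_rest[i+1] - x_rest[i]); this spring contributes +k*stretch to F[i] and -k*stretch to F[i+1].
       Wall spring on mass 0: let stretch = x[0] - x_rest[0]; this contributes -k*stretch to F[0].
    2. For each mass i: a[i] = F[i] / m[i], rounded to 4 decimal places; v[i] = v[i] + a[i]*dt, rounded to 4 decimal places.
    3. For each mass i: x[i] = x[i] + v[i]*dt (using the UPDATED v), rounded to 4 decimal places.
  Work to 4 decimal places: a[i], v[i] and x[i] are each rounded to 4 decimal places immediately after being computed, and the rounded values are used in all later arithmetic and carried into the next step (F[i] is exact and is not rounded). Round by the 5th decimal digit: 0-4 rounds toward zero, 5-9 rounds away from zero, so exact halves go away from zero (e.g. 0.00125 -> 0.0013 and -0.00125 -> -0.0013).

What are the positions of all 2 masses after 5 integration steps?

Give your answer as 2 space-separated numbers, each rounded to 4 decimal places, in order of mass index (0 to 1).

Answer: 3.1574 7.3151

Derivation:
Step 0: x=[5.0000 9.0000] v=[0.0000 -2.0000]
Step 1: x=[4.8400 8.6000] v=[-0.8000 -2.0000]
Step 2: x=[4.5072 8.2384] v=[-1.6640 -1.8080]
Step 3: x=[4.0502 7.9198] v=[-2.2848 -1.5930]
Step 4: x=[3.5643 7.6221] v=[-2.4293 -1.4887]
Step 5: x=[3.1574 7.3151] v=[-2.0345 -1.5349]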